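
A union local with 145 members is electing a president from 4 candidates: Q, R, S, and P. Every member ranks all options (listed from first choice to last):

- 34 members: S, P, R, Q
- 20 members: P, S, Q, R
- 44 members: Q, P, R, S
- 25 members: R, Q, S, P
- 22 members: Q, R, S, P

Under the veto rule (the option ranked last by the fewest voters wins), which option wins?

R

Last-place votes: Q 34, R 20, S 44, P 47.
R is ranked last by the fewest voters, so R wins.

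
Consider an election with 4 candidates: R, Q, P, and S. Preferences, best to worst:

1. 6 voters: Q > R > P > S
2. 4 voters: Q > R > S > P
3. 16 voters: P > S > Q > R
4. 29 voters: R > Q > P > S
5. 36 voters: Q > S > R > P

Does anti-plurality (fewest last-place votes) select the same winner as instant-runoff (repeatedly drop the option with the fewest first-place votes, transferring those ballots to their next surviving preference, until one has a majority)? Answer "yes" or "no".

Anti-plurality — last-place votes: R 16, Q 0, P 40, S 35. Winner: Q.
Instant-runoff — R1 R 29, Q 46, P 16, S 0 (Q winner). Winner: Q.
The two methods agree.

yes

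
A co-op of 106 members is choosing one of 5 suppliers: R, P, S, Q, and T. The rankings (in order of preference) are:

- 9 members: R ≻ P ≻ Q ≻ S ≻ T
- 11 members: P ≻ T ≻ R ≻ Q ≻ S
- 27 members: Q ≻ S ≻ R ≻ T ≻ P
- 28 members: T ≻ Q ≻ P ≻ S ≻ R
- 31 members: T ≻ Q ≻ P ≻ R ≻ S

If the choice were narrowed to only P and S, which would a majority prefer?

Voters preferring P to S: 79; preferring S to P: 27.
P wins the head-to-head.

P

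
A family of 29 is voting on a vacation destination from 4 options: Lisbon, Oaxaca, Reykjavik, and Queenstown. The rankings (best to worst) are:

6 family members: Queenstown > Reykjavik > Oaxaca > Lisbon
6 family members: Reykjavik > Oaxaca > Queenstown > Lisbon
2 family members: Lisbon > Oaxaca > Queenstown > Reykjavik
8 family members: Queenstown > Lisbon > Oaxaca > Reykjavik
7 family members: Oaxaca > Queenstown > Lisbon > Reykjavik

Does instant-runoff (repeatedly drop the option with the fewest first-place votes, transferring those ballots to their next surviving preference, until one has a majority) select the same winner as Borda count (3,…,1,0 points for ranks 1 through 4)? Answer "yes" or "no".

Instant-runoff — R1 Lisbon 2, Oaxaca 7, Reykjavik 6, Queenstown 14 (Lisbon out); R2 Oaxaca 9, Reykjavik 6, Queenstown 14 (Reykjavik out); R3 Oaxaca 15, Queenstown 14 (Oaxaca winner). Winner: Oaxaca.
Borda — scores: Lisbon 29, Oaxaca 51, Reykjavik 30, Queenstown 64. Winner: Queenstown.
The two methods disagree.

no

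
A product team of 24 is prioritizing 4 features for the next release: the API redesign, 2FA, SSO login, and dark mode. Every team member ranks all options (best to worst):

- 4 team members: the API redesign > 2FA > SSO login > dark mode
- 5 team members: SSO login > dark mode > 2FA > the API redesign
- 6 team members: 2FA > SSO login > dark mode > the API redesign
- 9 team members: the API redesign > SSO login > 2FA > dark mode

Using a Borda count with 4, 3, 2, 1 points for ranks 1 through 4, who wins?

the API redesign: 4·4 + 5·1 + 6·1 + 9·4 = 63
2FA: 4·3 + 5·2 + 6·4 + 9·2 = 64
SSO login: 4·2 + 5·4 + 6·3 + 9·3 = 73
dark mode: 4·1 + 5·3 + 6·2 + 9·1 = 40
SSO login has the highest Borda score (73).

SSO login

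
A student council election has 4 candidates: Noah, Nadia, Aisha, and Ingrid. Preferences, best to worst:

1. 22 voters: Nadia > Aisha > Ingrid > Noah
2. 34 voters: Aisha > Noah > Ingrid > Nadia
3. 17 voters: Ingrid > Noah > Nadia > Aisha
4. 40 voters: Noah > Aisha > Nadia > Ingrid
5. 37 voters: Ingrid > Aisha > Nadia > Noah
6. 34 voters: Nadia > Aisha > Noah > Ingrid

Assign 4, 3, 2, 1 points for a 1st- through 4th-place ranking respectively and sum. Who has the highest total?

Aisha

Noah: 22·1 + 34·3 + 17·3 + 40·4 + 37·1 + 34·2 = 440
Nadia: 22·4 + 34·1 + 17·2 + 40·2 + 37·2 + 34·4 = 446
Aisha: 22·3 + 34·4 + 17·1 + 40·3 + 37·3 + 34·3 = 552
Ingrid: 22·2 + 34·2 + 17·4 + 40·1 + 37·4 + 34·1 = 402
Aisha has the highest Borda score (552).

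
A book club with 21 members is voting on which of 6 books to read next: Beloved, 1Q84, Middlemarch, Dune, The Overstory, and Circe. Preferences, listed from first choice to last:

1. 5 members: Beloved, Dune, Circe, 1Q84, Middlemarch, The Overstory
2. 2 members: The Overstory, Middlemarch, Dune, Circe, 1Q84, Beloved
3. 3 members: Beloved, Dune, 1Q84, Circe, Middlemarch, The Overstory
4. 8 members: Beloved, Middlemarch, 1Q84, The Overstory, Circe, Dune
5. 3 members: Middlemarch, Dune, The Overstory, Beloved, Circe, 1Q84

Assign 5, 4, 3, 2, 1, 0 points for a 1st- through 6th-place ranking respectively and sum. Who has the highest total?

Beloved

Beloved: 5·5 + 2·0 + 3·5 + 8·5 + 3·2 = 86
1Q84: 5·2 + 2·1 + 3·3 + 8·3 + 3·0 = 45
Middlemarch: 5·1 + 2·4 + 3·1 + 8·4 + 3·5 = 63
Dune: 5·4 + 2·3 + 3·4 + 8·0 + 3·4 = 50
The Overstory: 5·0 + 2·5 + 3·0 + 8·2 + 3·3 = 35
Circe: 5·3 + 2·2 + 3·2 + 8·1 + 3·1 = 36
Beloved has the highest Borda score (86).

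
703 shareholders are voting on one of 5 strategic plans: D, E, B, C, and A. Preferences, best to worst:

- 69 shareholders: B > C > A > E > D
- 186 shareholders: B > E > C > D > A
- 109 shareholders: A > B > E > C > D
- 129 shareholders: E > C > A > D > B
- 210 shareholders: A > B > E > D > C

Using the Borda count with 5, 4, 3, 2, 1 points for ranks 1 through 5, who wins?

D: 69·1 + 186·2 + 109·1 + 129·2 + 210·2 = 1228
E: 69·2 + 186·4 + 109·3 + 129·5 + 210·3 = 2484
B: 69·5 + 186·5 + 109·4 + 129·1 + 210·4 = 2680
C: 69·4 + 186·3 + 109·2 + 129·4 + 210·1 = 1778
A: 69·3 + 186·1 + 109·5 + 129·3 + 210·5 = 2375
B has the highest Borda score (2680).

B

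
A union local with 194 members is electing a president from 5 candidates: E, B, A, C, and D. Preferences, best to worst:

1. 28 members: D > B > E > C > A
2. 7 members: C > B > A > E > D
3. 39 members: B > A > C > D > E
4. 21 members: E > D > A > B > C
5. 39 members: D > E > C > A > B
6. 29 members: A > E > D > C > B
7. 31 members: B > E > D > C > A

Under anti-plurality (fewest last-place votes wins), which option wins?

D

Last-place votes: E 39, B 68, A 59, C 21, D 7.
D is ranked last by the fewest voters, so D wins.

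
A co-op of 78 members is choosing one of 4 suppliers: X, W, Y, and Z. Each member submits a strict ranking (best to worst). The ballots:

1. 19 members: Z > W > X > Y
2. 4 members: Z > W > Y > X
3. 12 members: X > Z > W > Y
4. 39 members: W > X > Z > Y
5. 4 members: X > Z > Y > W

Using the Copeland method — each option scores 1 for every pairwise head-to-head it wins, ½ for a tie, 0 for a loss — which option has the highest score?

W

X: beats Y and Z; loses to W → score 2.
W: beats X and Y; ties Z → score 2.5.
Y: loses to X, W, and Z → score 0.
Z: beats Y; ties W; loses to X → score 1.5.
W has the best pairwise record.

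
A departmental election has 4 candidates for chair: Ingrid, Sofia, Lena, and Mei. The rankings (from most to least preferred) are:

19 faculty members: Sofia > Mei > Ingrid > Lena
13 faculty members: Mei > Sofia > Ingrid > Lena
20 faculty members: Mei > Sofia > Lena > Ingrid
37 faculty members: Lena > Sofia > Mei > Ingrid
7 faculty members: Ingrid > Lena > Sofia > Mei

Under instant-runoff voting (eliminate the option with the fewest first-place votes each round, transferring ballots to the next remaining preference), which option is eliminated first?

Ingrid

Round 1: Ingrid 7, Sofia 19, Lena 37, Mei 33. Eliminate Ingrid.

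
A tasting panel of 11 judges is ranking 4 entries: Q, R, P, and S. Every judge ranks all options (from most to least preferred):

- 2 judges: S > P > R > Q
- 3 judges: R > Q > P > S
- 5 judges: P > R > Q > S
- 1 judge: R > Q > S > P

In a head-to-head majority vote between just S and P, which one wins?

Voters preferring S to P: 3; preferring P to S: 8.
P wins the head-to-head.

P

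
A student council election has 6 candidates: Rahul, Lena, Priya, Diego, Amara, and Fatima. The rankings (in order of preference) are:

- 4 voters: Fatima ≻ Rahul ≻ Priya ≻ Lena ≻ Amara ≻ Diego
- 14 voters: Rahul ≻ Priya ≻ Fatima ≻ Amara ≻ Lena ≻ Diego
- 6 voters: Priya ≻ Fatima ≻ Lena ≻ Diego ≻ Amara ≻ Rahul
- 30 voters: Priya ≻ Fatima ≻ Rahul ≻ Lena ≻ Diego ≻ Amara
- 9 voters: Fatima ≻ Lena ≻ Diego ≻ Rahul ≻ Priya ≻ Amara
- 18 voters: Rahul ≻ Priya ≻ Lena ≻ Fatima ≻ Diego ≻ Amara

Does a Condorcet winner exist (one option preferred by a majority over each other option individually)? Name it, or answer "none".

Checking pairwise contests:
Fatima beats Rahul 49–32.
Rahul beats Lena 66–15.
Rahul beats Priya 45–36.
Rahul beats Diego 66–15.
Rahul beats Amara 75–6.
Priya beats Fatima 68–13.
Every option loses at least one head-to-head, so there is no Condorcet winner.

none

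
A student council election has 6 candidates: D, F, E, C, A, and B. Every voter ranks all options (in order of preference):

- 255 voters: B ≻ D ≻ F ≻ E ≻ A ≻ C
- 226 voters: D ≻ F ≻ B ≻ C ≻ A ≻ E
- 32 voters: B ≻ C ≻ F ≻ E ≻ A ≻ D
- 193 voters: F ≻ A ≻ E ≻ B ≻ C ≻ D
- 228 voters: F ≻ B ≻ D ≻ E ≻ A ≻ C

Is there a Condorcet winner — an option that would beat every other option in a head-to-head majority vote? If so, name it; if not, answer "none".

Checking pairwise contests:
B beats D 708–226.
D beats F 481–453.
D beats E 709–225.
D beats C 709–225.
D beats A 709–225.
F beats B 647–287.
Every option loses at least one head-to-head, so there is no Condorcet winner.

none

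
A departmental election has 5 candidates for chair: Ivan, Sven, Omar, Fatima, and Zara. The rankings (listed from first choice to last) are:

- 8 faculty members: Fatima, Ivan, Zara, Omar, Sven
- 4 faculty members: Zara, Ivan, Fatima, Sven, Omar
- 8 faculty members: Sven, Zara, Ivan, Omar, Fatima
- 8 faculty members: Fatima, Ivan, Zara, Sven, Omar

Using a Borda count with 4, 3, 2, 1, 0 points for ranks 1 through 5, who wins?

Ivan: 8·3 + 4·3 + 8·2 + 8·3 = 76
Sven: 8·0 + 4·1 + 8·4 + 8·1 = 44
Omar: 8·1 + 4·0 + 8·1 + 8·0 = 16
Fatima: 8·4 + 4·2 + 8·0 + 8·4 = 72
Zara: 8·2 + 4·4 + 8·3 + 8·2 = 72
Ivan has the highest Borda score (76).

Ivan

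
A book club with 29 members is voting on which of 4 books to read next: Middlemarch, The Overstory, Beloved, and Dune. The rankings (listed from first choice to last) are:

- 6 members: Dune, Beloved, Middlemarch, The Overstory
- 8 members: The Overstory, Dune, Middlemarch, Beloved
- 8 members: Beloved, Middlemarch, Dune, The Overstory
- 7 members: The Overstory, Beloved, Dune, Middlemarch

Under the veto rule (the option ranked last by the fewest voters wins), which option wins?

Dune

Last-place votes: Middlemarch 7, The Overstory 14, Beloved 8, Dune 0.
Dune is ranked last by the fewest voters, so Dune wins.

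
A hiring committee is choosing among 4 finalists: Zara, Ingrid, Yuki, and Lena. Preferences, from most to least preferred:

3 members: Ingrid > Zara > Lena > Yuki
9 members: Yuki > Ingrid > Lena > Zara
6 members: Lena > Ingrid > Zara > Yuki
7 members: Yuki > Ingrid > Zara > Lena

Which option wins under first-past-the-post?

First-place votes: Zara 0, Ingrid 3, Yuki 16, Lena 6.
Yuki has the most first-place votes.

Yuki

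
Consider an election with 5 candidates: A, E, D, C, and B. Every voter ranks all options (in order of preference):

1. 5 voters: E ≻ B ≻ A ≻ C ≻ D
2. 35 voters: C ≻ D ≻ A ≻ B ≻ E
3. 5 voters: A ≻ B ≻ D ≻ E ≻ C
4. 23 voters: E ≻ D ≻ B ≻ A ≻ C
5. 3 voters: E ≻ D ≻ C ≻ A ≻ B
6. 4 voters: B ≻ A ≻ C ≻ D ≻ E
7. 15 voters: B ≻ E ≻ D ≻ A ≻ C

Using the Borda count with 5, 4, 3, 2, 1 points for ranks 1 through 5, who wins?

D

A: 5·3 + 35·3 + 5·5 + 23·2 + 3·2 + 4·4 + 15·2 = 243
E: 5·5 + 35·1 + 5·2 + 23·5 + 3·5 + 4·1 + 15·4 = 264
D: 5·1 + 35·4 + 5·3 + 23·4 + 3·4 + 4·2 + 15·3 = 317
C: 5·2 + 35·5 + 5·1 + 23·1 + 3·3 + 4·3 + 15·1 = 249
B: 5·4 + 35·2 + 5·4 + 23·3 + 3·1 + 4·5 + 15·5 = 277
D has the highest Borda score (317).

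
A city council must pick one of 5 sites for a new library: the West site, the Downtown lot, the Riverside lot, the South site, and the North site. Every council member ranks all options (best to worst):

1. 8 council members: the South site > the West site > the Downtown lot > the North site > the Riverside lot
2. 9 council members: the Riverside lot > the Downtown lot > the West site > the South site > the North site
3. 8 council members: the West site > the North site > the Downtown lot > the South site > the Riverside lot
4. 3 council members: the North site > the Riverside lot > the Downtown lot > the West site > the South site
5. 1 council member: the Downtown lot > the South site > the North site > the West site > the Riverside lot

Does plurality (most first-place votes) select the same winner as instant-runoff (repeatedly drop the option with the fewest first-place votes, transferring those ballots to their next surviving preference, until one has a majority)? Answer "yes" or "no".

no

Plurality — first-place votes: the West site 8, the Downtown lot 1, the Riverside lot 9, the South site 8, the North site 3. Winner: the Riverside lot.
Instant-runoff — R1 the West site 8, the Downtown lot 1, the Riverside lot 9, the South site 8, the North site 3 (the Downtown lot out); R2 the West site 8, the Riverside lot 9, the South site 9, the North site 3 (the North site out); R3 the West site 8, the Riverside lot 12, the South site 9 (the West site out); R4 the Riverside lot 12, the South site 17 (the South site winner). Winner: the South site.
The two methods disagree.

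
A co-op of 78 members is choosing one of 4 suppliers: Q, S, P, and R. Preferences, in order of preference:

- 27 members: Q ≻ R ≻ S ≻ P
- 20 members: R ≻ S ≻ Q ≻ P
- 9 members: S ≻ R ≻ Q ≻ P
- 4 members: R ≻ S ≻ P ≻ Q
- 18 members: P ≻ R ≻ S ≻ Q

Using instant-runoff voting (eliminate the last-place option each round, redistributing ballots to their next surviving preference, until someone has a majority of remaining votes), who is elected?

R

Round 1: Q 27, S 9, P 18, R 24. Eliminate S.
Round 2: Q 27, P 18, R 33. Eliminate P.
Round 3: Q 27, R 51. R has a majority.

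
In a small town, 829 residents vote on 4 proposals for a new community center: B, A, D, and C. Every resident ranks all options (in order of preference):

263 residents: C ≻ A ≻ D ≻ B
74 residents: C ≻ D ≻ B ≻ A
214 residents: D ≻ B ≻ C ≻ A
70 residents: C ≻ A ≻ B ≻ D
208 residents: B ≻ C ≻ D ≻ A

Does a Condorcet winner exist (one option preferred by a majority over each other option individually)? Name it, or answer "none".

Checking pairwise contests:
D beats B 551–278.
B beats A 496–333.
C beats D 615–214.
B beats C 422–407.
Every option loses at least one head-to-head, so there is no Condorcet winner.

none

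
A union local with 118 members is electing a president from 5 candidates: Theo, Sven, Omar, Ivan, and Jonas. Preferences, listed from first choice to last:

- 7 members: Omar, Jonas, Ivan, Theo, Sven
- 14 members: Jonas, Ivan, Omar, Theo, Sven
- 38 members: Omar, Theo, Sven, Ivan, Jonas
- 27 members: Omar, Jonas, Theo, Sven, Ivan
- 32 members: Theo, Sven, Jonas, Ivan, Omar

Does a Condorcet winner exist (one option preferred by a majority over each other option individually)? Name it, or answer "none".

Omar

Omar vs Theo: 86–32 for Omar.
Omar vs Sven: 86–32 for Omar.
Omar vs Ivan: 72–46 for Omar.
Omar vs Jonas: 72–46 for Omar.
Omar beats every other option head-to-head.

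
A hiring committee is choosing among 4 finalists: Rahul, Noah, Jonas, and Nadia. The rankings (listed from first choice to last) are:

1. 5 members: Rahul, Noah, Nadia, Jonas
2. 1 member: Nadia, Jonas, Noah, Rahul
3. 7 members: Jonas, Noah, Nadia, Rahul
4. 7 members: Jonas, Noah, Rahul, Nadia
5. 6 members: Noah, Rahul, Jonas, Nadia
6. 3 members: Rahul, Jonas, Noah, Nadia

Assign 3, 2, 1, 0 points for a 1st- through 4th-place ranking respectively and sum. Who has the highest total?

Noah

Rahul: 5·3 + 1·0 + 7·0 + 7·1 + 6·2 + 3·3 = 43
Noah: 5·2 + 1·1 + 7·2 + 7·2 + 6·3 + 3·1 = 60
Jonas: 5·0 + 1·2 + 7·3 + 7·3 + 6·1 + 3·2 = 56
Nadia: 5·1 + 1·3 + 7·1 + 7·0 + 6·0 + 3·0 = 15
Noah has the highest Borda score (60).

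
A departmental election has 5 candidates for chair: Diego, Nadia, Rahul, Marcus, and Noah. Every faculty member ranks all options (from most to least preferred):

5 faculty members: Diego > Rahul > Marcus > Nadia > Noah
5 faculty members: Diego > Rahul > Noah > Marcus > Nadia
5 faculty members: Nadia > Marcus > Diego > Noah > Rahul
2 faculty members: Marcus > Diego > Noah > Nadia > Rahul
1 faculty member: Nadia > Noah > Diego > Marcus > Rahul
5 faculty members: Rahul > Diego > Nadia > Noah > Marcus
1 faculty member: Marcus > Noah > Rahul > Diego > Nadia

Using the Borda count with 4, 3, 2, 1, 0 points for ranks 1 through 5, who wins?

Diego

Diego: 5·4 + 5·4 + 5·2 + 2·3 + 1·2 + 5·3 + 1·1 = 74
Nadia: 5·1 + 5·0 + 5·4 + 2·1 + 1·4 + 5·2 + 1·0 = 41
Rahul: 5·3 + 5·3 + 5·0 + 2·0 + 1·0 + 5·4 + 1·2 = 52
Marcus: 5·2 + 5·1 + 5·3 + 2·4 + 1·1 + 5·0 + 1·4 = 43
Noah: 5·0 + 5·2 + 5·1 + 2·2 + 1·3 + 5·1 + 1·3 = 30
Diego has the highest Borda score (74).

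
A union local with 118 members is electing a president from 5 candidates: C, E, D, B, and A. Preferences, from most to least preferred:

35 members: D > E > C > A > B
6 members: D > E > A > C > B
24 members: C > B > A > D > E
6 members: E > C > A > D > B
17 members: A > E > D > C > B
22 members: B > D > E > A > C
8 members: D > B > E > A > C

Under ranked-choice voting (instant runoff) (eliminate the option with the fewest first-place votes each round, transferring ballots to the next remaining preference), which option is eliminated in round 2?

Round 1: C 24, E 6, D 49, B 22, A 17. Eliminate E.
Round 2: C 30, D 49, B 22, A 17. Eliminate A.

A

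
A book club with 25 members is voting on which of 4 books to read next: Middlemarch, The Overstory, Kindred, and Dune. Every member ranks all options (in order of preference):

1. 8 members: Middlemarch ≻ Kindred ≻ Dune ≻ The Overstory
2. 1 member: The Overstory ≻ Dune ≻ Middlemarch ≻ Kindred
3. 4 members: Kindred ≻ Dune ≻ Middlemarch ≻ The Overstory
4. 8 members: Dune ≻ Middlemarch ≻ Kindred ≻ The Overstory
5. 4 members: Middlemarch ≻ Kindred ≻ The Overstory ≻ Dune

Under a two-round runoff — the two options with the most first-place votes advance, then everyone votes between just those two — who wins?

Round 1 first-place votes: Middlemarch 12, The Overstory 1, Kindred 4, Dune 8.
Middlemarch and Dune advance.
Runoff: Middlemarch is preferred to Dune by 12 voters; Dune by 13.
Dune wins the runoff.

Dune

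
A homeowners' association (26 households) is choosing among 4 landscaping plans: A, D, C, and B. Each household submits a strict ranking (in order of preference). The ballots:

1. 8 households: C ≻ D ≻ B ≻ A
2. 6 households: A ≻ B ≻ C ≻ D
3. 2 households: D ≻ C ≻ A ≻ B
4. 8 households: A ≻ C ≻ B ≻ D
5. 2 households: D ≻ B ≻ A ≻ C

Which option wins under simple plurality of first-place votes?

First-place votes: A 14, D 4, C 8, B 0.
A has the most first-place votes.

A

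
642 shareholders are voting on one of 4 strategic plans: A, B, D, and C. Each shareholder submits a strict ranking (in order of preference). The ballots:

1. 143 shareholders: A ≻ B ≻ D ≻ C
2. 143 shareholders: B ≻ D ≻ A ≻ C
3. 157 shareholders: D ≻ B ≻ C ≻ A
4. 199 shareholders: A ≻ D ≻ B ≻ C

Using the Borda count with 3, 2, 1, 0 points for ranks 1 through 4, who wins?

A: 143·3 + 143·1 + 157·0 + 199·3 = 1169
B: 143·2 + 143·3 + 157·2 + 199·1 = 1228
D: 143·1 + 143·2 + 157·3 + 199·2 = 1298
C: 143·0 + 143·0 + 157·1 + 199·0 = 157
D has the highest Borda score (1298).

D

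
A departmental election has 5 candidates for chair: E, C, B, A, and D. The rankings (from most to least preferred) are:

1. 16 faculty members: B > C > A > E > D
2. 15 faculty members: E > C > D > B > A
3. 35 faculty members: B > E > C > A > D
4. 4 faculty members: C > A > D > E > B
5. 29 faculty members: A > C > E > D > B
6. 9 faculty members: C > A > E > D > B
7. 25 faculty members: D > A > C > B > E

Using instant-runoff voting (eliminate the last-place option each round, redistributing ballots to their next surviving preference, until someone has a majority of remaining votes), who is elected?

A

Round 1: E 15, C 13, B 51, A 29, D 25. Eliminate C.
Round 2: E 15, B 51, A 42, D 25. Eliminate E.
Round 3: B 51, A 42, D 40. Eliminate D.
Round 4: B 66, A 67. A has a majority.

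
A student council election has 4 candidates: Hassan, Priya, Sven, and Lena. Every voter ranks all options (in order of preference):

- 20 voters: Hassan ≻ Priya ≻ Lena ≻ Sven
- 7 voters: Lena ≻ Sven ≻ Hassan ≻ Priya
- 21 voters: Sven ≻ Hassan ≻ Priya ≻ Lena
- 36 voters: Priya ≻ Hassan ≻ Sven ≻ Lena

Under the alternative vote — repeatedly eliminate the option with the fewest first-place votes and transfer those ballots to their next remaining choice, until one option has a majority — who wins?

Priya

Round 1: Hassan 20, Priya 36, Sven 21, Lena 7. Eliminate Lena.
Round 2: Hassan 20, Priya 36, Sven 28. Eliminate Hassan.
Round 3: Priya 56, Sven 28. Priya has a majority.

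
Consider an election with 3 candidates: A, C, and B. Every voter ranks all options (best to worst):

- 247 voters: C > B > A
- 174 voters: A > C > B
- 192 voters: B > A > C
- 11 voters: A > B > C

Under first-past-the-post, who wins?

First-place votes: A 185, C 247, B 192.
C has the most first-place votes.

C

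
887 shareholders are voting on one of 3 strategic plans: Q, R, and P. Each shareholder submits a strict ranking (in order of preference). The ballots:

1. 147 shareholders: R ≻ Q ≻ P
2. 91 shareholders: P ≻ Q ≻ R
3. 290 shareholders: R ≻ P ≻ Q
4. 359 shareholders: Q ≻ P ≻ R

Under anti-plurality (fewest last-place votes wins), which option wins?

P

Last-place votes: Q 290, R 450, P 147.
P is ranked last by the fewest voters, so P wins.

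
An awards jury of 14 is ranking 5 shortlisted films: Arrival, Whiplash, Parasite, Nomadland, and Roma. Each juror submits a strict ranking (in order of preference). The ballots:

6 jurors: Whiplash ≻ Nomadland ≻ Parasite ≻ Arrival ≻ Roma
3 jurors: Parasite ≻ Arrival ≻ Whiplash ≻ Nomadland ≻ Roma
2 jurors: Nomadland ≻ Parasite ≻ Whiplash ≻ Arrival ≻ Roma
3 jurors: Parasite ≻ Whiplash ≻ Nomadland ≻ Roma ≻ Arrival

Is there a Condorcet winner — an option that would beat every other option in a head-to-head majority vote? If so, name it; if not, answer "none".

none

Checking pairwise contests:
Whiplash beats Arrival 11–3.
Parasite beats Whiplash 8–6.
Nomadland beats Parasite 8–6.
Whiplash beats Nomadland 12–2.
Arrival beats Roma 11–3.
Every option loses at least one head-to-head, so there is no Condorcet winner.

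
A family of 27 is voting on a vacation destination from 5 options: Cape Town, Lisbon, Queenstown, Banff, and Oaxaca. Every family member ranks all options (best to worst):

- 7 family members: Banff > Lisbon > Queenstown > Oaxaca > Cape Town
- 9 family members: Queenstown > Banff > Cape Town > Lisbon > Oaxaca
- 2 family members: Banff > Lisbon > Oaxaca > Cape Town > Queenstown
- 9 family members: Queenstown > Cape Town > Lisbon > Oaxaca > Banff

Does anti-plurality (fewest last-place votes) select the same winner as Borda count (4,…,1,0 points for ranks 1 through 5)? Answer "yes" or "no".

no

Anti-plurality — last-place votes: Cape Town 7, Lisbon 0, Queenstown 2, Banff 9, Oaxaca 9. Winner: Lisbon.
Borda — scores: Cape Town 47, Lisbon 54, Queenstown 86, Banff 63, Oaxaca 20. Winner: Queenstown.
The two methods disagree.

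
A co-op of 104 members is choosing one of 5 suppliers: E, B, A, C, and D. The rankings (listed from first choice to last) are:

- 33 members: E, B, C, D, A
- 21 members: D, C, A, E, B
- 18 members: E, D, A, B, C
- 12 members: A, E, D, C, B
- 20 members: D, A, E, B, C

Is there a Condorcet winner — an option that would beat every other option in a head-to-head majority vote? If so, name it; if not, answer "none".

none

Checking pairwise contests:
A beats E 53–51.
E beats B 104–0.
C beats A 54–50.
E beats C 83–21.
E beats D 63–41.
Every option loses at least one head-to-head, so there is no Condorcet winner.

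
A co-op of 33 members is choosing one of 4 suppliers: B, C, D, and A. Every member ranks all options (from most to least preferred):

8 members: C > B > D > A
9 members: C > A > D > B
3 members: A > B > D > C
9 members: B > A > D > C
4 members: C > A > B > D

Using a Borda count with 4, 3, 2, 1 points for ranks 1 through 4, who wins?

B: 8·3 + 9·1 + 3·3 + 9·4 + 4·2 = 86
C: 8·4 + 9·4 + 3·1 + 9·1 + 4·4 = 96
D: 8·2 + 9·2 + 3·2 + 9·2 + 4·1 = 62
A: 8·1 + 9·3 + 3·4 + 9·3 + 4·3 = 86
C has the highest Borda score (96).

C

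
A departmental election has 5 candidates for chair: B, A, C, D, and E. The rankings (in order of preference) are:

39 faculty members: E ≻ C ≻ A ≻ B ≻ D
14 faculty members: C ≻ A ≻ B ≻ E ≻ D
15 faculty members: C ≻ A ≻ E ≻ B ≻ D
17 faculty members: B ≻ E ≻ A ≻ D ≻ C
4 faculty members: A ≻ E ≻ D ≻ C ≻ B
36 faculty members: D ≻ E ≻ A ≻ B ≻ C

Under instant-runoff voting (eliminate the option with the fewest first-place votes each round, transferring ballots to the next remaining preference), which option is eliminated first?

A

Round 1: B 17, A 4, C 29, D 36, E 39. Eliminate A.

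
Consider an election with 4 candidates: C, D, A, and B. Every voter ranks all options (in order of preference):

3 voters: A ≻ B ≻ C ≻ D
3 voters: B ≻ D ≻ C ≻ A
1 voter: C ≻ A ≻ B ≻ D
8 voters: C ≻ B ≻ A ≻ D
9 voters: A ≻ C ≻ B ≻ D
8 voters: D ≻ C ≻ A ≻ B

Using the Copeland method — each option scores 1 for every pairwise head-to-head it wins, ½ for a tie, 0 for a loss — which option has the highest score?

C

C: beats D, A, and B → score 3.
D: loses to C, A, and B → score 0.
A: beats D and B; loses to C → score 2.
B: beats D; loses to C and A → score 1.
C has the best pairwise record.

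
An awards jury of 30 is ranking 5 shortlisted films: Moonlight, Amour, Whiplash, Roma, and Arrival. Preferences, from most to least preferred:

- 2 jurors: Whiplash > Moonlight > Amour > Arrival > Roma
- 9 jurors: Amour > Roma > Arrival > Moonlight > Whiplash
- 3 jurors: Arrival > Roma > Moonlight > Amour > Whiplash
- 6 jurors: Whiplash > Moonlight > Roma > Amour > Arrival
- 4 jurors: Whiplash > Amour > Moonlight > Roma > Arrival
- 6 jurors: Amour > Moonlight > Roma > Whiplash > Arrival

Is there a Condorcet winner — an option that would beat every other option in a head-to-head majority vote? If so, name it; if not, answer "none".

Amour vs Moonlight: 19–11 for Amour.
Amour vs Whiplash: 18–12 for Amour.
Amour vs Roma: 21–9 for Amour.
Amour vs Arrival: 27–3 for Amour.
Amour beats every other option head-to-head.

Amour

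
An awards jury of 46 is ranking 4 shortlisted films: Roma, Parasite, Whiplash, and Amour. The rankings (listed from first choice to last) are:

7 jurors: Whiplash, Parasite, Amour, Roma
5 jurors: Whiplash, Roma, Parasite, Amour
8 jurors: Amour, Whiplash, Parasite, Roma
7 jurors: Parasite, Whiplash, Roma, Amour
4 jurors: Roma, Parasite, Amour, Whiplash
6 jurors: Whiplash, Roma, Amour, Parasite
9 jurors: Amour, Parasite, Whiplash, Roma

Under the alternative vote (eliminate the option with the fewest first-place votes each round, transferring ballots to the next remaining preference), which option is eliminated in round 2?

Round 1: Roma 4, Parasite 7, Whiplash 18, Amour 17. Eliminate Roma.
Round 2: Parasite 11, Whiplash 18, Amour 17. Eliminate Parasite.

Parasite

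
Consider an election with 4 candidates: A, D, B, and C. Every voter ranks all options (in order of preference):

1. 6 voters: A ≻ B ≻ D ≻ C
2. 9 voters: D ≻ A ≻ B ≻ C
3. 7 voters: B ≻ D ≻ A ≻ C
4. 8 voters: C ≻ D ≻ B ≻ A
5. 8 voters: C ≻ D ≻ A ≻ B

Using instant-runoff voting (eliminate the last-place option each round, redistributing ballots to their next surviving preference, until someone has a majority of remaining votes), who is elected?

B

Round 1: A 6, D 9, B 7, C 16. Eliminate A.
Round 2: D 9, B 13, C 16. Eliminate D.
Round 3: B 22, C 16. B has a majority.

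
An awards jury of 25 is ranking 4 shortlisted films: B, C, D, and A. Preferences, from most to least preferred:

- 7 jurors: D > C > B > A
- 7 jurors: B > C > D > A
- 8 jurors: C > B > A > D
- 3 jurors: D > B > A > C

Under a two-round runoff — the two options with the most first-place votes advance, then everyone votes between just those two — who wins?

Round 1 first-place votes: B 7, C 8, D 10, A 0.
D and C advance.
Runoff: D is preferred to C by 10 voters; C by 15.
C wins the runoff.

C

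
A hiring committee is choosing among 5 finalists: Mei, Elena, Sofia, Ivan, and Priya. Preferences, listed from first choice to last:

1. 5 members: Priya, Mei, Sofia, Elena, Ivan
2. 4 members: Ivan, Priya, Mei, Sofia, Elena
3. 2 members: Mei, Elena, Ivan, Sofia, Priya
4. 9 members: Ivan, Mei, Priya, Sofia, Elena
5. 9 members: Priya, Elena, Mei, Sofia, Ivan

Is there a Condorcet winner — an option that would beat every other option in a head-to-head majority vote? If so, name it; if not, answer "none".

none

Checking pairwise contests:
Priya beats Mei 18–11.
Mei beats Elena 20–9.
Mei beats Sofia 29–0.
Mei beats Ivan 16–13.
Ivan beats Priya 15–14.
Every option loses at least one head-to-head, so there is no Condorcet winner.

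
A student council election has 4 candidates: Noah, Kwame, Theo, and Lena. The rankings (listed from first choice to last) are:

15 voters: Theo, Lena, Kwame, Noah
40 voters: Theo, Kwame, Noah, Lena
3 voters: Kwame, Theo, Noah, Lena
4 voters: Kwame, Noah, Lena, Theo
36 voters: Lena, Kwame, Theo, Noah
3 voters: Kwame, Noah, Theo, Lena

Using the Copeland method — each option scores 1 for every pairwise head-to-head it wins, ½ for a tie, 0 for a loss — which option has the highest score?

Theo

Noah: loses to Kwame, Theo, and Lena → score 0.
Kwame: beats Noah; loses to Theo and Lena → score 1.
Theo: beats Noah, Kwame, and Lena → score 3.
Lena: beats Noah and Kwame; loses to Theo → score 2.
Theo has the best pairwise record.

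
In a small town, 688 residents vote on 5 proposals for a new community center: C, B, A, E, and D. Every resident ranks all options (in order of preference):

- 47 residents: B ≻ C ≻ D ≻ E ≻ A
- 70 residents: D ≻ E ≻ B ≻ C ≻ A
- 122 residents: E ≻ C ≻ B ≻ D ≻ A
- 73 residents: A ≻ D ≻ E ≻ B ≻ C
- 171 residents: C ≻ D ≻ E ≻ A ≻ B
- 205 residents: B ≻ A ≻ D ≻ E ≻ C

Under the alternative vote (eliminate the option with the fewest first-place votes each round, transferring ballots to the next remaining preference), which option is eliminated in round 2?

A

Round 1: C 171, B 252, A 73, E 122, D 70. Eliminate D.
Round 2: C 171, B 252, A 73, E 192. Eliminate A.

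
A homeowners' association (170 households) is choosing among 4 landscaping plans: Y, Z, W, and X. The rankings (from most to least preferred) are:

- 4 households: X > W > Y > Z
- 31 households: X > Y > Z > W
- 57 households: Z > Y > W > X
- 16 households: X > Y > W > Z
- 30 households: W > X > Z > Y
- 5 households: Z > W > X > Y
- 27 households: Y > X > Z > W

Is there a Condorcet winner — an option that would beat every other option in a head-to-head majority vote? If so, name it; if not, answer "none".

none

Checking pairwise contests:
Z beats Y 92–78.
X beats Z 108–62.
Y beats W 131–39.
W beats X 92–78.
Every option loses at least one head-to-head, so there is no Condorcet winner.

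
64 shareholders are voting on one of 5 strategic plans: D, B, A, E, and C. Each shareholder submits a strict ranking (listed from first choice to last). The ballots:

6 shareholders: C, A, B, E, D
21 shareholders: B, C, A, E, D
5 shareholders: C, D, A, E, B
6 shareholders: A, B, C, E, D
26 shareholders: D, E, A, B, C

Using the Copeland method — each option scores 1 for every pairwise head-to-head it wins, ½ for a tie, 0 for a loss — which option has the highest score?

A

D: loses to B, A, E, and C → score 0.
B: beats D, E, and C; loses to A → score 3.
A: beats D, B, and E; ties C → score 3.5.
E: beats D; loses to B, A, and C → score 1.
C: beats D and E; ties A; loses to B → score 2.5.
A has the best pairwise record.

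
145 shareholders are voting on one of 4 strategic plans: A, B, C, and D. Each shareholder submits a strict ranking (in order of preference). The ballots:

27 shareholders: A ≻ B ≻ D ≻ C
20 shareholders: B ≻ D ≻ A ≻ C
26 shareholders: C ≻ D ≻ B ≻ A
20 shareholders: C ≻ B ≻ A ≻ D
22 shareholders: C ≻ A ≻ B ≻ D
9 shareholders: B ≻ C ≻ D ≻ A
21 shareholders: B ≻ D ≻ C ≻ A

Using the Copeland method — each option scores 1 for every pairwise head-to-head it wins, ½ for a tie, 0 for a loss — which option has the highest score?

B

A: loses to B, C, and D → score 0.
B: beats A, C, and D → score 3.
C: beats A and D; loses to B → score 2.
D: beats A; loses to B and C → score 1.
B has the best pairwise record.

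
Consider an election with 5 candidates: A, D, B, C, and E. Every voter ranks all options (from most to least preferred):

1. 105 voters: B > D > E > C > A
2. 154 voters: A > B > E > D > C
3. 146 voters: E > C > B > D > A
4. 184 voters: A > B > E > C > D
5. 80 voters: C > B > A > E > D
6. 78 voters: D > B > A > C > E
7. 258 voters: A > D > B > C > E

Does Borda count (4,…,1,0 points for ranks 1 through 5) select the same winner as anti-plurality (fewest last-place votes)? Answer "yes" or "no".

Borda — scores: A 2700, D 1701, B 2716, C 1383, E 1550. Winner: B.
Anti-plurality — last-place votes: A 251, D 264, B 0, C 154, E 336. Winner: B.
The two methods agree.

yes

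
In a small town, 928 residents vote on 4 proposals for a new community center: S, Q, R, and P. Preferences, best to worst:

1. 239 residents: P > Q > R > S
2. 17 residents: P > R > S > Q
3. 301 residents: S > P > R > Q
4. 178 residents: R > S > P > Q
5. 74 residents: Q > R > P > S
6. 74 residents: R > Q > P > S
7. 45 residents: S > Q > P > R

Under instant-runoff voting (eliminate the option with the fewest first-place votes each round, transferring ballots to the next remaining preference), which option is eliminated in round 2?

Round 1: S 346, Q 74, R 252, P 256. Eliminate Q.
Round 2: S 346, R 326, P 256. Eliminate P.

P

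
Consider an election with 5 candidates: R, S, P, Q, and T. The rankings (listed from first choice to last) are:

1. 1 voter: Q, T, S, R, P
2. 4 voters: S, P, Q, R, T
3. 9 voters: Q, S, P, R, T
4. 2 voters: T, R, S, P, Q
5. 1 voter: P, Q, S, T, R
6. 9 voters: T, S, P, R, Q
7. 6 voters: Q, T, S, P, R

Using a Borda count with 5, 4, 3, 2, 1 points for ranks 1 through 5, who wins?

R: 1·2 + 4·2 + 9·2 + 2·4 + 1·1 + 9·2 + 6·1 = 61
S: 1·3 + 4·5 + 9·4 + 2·3 + 1·3 + 9·4 + 6·3 = 122
P: 1·1 + 4·4 + 9·3 + 2·2 + 1·5 + 9·3 + 6·2 = 92
Q: 1·5 + 4·3 + 9·5 + 2·1 + 1·4 + 9·1 + 6·5 = 107
T: 1·4 + 4·1 + 9·1 + 2·5 + 1·2 + 9·5 + 6·4 = 98
S has the highest Borda score (122).

S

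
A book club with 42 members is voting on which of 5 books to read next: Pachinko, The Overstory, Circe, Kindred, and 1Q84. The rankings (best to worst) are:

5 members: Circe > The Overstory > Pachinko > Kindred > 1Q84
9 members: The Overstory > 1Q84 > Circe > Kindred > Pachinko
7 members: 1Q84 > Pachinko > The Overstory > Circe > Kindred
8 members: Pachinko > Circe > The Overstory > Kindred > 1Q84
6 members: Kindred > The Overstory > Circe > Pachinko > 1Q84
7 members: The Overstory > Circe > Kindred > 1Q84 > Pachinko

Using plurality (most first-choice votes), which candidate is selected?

The Overstory

First-place votes: Pachinko 8, The Overstory 16, Circe 5, Kindred 6, 1Q84 7.
The Overstory has the most first-place votes.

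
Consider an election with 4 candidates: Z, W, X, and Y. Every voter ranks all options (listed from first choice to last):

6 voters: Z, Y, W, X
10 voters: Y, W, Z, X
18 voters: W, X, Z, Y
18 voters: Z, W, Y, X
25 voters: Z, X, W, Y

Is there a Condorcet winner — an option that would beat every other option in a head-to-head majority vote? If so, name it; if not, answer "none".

Z vs W: 49–28 for Z.
Z vs X: 59–18 for Z.
Z vs Y: 67–10 for Z.
Z beats every other option head-to-head.

Z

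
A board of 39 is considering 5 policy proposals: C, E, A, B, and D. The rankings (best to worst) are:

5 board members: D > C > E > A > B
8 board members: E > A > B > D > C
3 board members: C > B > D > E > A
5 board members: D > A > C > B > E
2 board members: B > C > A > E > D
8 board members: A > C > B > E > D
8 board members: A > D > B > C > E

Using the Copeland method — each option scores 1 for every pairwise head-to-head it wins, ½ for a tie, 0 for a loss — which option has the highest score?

C: beats E and B; loses to A and D → score 2.
E: loses to C, A, B, and D → score 0.
A: beats C, E, B, and D → score 4.
B: beats E and D; loses to C and A → score 2.
D: beats C and E; loses to A and B → score 2.
A has the best pairwise record.

A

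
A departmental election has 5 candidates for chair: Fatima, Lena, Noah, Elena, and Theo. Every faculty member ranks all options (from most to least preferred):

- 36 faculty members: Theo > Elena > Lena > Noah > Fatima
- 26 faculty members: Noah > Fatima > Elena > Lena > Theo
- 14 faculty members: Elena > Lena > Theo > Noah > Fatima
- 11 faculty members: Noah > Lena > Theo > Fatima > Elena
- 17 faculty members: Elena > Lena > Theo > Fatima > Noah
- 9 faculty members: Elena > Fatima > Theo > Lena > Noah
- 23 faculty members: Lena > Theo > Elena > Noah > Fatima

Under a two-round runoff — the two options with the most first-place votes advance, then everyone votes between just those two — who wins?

Elena

Round 1 first-place votes: Fatima 0, Lena 23, Noah 37, Elena 40, Theo 36.
Elena and Noah advance.
Runoff: Elena is preferred to Noah by 99 voters; Noah by 37.
Elena wins the runoff.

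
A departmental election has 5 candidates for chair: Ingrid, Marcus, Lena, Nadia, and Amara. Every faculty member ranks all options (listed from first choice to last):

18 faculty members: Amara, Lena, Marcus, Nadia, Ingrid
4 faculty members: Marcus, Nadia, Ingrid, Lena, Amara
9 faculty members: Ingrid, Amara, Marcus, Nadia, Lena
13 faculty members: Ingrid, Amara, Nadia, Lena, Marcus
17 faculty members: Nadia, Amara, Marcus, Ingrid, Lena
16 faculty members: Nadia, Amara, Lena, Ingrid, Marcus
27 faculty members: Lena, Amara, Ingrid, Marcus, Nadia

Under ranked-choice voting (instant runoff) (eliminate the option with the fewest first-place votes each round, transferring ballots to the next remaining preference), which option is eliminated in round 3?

Ingrid

Round 1: Ingrid 22, Marcus 4, Lena 27, Nadia 33, Amara 18. Eliminate Marcus.
Round 2: Ingrid 22, Lena 27, Nadia 37, Amara 18. Eliminate Amara.
Round 3: Ingrid 22, Lena 45, Nadia 37. Eliminate Ingrid.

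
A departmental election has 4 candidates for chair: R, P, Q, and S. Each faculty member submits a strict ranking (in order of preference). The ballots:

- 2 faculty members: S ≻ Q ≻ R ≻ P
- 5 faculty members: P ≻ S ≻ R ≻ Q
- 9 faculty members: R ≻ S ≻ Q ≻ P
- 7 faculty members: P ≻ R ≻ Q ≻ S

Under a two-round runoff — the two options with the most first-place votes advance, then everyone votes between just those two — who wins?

P

Round 1 first-place votes: R 9, P 12, Q 0, S 2.
P and R advance.
Runoff: P is preferred to R by 12 voters; R by 11.
P wins the runoff.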